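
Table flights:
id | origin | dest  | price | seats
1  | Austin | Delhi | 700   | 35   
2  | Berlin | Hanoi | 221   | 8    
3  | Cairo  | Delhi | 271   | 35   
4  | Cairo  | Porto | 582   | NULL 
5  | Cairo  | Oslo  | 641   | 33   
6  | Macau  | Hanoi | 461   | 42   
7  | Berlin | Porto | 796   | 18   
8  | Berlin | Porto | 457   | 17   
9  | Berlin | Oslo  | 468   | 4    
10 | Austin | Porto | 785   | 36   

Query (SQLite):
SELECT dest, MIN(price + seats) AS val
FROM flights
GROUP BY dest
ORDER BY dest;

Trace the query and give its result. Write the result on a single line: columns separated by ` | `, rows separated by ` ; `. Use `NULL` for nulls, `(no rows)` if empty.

For each row compute price + seats.
Group by dest; take MIN of the expression per group.
  Delhi: ids {1, 3} → MIN(price + seats)=306
  Hanoi: ids {2, 6} → MIN(price + seats)=229
  Oslo: ids {5, 9} → MIN(price + seats)=472
  Porto: ids {4, 7, 8, 10} → MIN(price + seats)=474

Delhi | 306 ; Hanoi | 229 ; Oslo | 472 ; Porto | 474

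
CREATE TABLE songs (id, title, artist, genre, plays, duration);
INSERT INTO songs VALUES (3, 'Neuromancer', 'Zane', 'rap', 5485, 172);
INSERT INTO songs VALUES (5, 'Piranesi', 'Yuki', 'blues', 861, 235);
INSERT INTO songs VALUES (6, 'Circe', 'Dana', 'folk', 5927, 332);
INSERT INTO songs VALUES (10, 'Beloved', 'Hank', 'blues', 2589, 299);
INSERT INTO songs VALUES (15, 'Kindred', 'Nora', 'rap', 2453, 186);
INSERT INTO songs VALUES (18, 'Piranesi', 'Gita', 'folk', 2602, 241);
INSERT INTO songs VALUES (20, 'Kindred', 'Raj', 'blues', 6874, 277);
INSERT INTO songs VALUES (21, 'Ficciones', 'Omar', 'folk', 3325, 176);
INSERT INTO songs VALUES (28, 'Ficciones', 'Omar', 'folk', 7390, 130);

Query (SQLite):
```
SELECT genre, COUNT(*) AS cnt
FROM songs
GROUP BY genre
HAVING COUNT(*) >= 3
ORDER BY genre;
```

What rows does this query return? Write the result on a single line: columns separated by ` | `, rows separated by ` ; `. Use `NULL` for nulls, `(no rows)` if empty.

Partition songs by genre; compute COUNT(*) within each group.
HAVING: keep groups with count ≥ 3.
  blues: ids {5, 10, 20} → COUNT(*)=3
  folk: ids {6, 18, 21, 28} → COUNT(*)=4
  rap: ids {3, 15} → COUNT(*)=2

blues | 3 ; folk | 4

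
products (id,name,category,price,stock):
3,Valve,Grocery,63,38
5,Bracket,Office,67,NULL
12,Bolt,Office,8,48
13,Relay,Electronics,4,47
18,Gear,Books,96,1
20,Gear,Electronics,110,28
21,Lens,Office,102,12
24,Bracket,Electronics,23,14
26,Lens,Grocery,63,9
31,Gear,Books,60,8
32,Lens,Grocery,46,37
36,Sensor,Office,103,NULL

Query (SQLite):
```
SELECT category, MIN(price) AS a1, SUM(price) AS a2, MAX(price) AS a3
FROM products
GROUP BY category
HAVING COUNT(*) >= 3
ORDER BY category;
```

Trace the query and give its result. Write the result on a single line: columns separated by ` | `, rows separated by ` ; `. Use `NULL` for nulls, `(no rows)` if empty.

Electronics | 4 | 137 | 110 ; Grocery | 46 | 172 | 63 ; Office | 8 | 280 | 103

Group products by category.
Per group compute: MIN(price), SUM(price), MAX(price).
HAVING: drop groups with fewer than 3 rows.
  Books: ids {18, 31} → MIN(price)=60, SUM(price)=156, MAX(price)=96
  Electronics: ids {13, 20, 24} → MIN(price)=4, SUM(price)=137, MAX(price)=110
  Grocery: ids {3, 26, 32} → MIN(price)=46, SUM(price)=172, MAX(price)=63
  Office: ids {5, 12, 21, 36} → MIN(price)=8, SUM(price)=280, MAX(price)=103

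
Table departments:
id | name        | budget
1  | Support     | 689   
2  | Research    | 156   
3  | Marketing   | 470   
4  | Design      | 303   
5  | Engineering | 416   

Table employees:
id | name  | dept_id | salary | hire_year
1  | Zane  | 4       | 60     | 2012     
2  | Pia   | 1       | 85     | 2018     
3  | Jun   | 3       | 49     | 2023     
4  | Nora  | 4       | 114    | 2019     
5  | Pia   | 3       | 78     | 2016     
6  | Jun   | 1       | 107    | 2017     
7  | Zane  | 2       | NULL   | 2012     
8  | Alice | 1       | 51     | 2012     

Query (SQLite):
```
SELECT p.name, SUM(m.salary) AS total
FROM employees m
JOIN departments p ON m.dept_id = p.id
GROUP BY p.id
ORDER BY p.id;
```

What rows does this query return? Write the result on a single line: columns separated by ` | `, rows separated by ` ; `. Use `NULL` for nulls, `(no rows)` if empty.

Join each employees row to its departments via dept_id.
Group joined rows by departments.id; compute SUM(m.salary) per group.
  1: ids {2, 6, 8} → SUM(m.salary)=243
  2: ids {7} → SUM(m.salary)=NULL
  3: ids {3, 5} → SUM(m.salary)=127
  4: ids {1, 4} → SUM(m.salary)=174

Support | 243 ; Research | NULL ; Marketing | 127 ; Design | 174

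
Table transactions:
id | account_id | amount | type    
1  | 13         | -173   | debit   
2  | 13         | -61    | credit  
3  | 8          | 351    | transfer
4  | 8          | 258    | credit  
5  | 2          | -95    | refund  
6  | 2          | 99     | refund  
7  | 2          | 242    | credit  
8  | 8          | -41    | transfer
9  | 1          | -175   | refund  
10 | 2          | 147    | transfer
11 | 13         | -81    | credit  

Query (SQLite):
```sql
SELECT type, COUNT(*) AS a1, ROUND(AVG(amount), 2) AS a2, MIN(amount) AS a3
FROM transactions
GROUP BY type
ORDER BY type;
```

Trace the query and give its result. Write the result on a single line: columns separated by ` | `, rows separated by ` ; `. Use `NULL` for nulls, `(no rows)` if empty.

Group transactions by type.
Per group compute: COUNT(*), ROUND(AVG(amount), 2), MIN(amount).
  credit: ids {2, 4, 7, 11} → COUNT(*)=4, ROUND(AVG(amount), 2)=89.5, MIN(amount)=-81
  debit: ids {1} → COUNT(*)=1, ROUND(AVG(amount), 2)=-173, MIN(amount)=-173
  refund: ids {5, 6, 9} → COUNT(*)=3, ROUND(AVG(amount), 2)=-57, MIN(amount)=-175
  transfer: ids {3, 8, 10} → COUNT(*)=3, ROUND(AVG(amount), 2)=152.33, MIN(amount)=-41

credit | 4 | 89.5 | -81 ; debit | 1 | -173 | -173 ; refund | 3 | -57 | -175 ; transfer | 3 | 152.33 | -41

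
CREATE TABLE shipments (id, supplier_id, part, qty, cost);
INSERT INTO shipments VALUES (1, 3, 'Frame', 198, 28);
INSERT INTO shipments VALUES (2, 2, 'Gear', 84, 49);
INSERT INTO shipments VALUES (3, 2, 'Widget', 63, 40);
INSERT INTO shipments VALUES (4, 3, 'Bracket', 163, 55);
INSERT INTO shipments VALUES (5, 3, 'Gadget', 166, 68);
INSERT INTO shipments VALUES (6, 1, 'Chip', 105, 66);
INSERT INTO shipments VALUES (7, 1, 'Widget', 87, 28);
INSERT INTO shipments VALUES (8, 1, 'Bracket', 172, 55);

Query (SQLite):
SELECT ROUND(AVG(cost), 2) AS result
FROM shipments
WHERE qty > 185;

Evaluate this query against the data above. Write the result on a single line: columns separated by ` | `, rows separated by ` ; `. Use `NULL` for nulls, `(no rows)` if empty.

Rows where qty > 185 → cost values: [28].
AVG = 28 / 1 (rounded to 2 dp).

28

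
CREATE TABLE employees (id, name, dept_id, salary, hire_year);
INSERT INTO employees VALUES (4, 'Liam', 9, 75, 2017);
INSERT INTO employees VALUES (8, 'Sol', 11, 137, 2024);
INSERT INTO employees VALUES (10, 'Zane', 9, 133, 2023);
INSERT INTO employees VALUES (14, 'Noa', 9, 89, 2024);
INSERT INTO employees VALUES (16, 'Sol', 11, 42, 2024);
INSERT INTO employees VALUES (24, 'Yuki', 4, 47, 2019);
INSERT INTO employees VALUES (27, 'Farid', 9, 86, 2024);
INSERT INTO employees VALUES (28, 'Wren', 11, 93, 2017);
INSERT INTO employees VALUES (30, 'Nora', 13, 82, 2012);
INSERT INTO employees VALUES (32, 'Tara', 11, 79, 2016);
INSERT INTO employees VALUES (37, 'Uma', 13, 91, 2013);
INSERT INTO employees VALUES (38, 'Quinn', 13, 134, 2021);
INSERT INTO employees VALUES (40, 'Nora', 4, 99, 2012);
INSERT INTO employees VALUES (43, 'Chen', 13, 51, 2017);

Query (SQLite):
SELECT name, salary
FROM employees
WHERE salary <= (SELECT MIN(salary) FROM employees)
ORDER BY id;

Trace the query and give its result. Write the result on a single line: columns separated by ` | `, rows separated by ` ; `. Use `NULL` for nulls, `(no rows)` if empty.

Sol | 42

Scalar subquery: MIN(salary) over all employees rows = 42.
Keep rows where salary <= that value.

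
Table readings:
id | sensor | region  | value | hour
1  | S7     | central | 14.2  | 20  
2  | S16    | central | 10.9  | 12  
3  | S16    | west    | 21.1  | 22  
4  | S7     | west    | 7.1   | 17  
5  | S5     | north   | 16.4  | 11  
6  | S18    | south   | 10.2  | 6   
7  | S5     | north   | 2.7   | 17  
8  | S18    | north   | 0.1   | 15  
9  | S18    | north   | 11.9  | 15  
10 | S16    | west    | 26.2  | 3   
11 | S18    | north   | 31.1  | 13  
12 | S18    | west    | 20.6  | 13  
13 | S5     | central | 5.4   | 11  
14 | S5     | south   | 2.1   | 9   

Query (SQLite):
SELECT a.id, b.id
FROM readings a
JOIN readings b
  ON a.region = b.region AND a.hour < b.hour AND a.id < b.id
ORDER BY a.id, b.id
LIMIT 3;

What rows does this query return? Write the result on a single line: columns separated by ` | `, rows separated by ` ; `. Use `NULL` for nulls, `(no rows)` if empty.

5 | 7 ; 5 | 8 ; 5 | 9

Pairs (a,b) with same region, a.hour < b.hour, a.id < b.id.
region groups: central:{1,2,13} north:{5,7,8,9,11} south:{6,14} west:{3,4,10,12}
Ordered by (a.id, b.id); first 3.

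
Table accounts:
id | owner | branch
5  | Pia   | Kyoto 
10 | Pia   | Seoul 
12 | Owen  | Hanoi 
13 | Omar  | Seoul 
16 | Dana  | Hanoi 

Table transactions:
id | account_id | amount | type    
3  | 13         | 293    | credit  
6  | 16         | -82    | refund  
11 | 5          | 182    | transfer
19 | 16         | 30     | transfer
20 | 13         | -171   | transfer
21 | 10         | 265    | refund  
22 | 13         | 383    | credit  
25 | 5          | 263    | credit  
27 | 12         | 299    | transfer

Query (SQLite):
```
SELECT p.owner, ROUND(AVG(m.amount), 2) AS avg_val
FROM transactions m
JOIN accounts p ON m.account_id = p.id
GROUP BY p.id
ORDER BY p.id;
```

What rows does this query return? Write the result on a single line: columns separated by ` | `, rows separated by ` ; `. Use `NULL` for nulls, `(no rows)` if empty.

Pia | 222.5 ; Pia | 265 ; Owen | 299 ; Omar | 168.33 ; Dana | -26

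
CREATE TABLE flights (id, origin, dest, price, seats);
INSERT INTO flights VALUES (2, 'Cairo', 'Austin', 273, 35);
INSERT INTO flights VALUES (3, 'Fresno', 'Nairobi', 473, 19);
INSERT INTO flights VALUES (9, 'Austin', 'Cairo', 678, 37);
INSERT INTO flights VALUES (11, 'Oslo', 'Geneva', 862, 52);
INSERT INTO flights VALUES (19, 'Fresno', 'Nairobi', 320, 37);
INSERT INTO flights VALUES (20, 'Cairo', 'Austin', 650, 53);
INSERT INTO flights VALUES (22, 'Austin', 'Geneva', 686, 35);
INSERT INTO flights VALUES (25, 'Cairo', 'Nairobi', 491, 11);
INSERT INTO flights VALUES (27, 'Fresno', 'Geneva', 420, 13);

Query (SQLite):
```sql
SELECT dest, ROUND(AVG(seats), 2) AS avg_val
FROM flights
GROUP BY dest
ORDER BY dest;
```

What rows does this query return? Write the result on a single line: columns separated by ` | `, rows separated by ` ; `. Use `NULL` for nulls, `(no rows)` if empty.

Partition flights by dest; compute ROUND(AVG(seats), 2) within each group.
  Austin: ids {2, 20} → ROUND(AVG(seats), 2)=44
  Cairo: ids {9} → ROUND(AVG(seats), 2)=37
  Geneva: ids {11, 22, 27} → ROUND(AVG(seats), 2)=33.33
  Nairobi: ids {3, 19, 25} → ROUND(AVG(seats), 2)=22.33

Austin | 44 ; Cairo | 37 ; Geneva | 33.33 ; Nairobi | 22.33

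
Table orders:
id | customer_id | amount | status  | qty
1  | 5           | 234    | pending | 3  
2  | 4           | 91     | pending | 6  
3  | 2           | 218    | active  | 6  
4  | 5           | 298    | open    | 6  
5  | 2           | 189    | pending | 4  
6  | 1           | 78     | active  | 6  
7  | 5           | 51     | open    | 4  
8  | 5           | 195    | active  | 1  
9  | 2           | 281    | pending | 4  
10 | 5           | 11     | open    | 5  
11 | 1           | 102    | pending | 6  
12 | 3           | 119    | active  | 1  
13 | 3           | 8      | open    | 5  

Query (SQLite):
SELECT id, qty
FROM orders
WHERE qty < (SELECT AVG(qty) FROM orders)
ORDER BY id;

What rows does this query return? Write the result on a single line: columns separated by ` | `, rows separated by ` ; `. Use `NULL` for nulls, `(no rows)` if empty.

Scalar subquery: AVG(qty) over all orders rows = 4.384615 (≈; comparison uses full precision).
Keep rows where qty < that value.

1 | 3 ; 5 | 4 ; 7 | 4 ; 8 | 1 ; 9 | 4 ; 12 | 1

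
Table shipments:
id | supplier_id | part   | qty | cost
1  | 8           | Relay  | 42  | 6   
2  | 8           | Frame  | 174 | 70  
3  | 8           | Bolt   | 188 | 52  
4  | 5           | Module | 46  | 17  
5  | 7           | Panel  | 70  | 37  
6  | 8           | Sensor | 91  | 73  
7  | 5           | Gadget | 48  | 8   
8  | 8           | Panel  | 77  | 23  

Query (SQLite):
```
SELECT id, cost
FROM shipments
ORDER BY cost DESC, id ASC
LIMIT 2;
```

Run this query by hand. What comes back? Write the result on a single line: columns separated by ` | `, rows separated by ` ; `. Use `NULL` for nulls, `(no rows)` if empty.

6 | 73 ; 2 | 70

Sort by cost desc, tiebreak id asc: (73, id=6), (70, id=2), (52, id=3), (37, id=5), (23, id=8) …. Take first 2.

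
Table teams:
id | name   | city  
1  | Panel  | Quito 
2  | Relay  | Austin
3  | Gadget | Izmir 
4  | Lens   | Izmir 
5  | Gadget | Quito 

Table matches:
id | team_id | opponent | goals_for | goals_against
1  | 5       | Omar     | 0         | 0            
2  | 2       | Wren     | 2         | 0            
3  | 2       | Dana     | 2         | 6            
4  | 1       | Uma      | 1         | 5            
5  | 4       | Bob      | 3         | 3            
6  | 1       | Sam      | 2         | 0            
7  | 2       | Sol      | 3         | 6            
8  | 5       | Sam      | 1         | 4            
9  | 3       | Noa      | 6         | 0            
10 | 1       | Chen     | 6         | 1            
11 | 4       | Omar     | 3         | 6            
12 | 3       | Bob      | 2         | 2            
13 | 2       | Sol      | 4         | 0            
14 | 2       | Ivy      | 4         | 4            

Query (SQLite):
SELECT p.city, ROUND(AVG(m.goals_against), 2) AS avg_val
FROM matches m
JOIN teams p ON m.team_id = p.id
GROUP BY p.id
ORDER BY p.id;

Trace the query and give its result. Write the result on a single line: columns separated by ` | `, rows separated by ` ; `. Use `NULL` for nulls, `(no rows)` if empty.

Quito | 2 ; Austin | 3.2 ; Izmir | 1 ; Izmir | 4.5 ; Quito | 2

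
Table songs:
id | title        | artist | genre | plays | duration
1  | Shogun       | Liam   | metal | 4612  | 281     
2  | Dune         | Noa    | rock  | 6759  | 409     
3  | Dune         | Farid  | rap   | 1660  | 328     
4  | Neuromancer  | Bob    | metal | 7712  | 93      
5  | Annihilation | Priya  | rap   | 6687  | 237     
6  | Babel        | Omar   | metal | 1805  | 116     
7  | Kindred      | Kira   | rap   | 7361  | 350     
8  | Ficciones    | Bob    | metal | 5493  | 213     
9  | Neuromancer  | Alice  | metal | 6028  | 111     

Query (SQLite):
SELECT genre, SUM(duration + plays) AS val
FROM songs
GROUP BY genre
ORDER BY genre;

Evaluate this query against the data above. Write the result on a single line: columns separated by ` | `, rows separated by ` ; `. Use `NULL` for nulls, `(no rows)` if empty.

metal | 26464 ; rap | 16623 ; rock | 7168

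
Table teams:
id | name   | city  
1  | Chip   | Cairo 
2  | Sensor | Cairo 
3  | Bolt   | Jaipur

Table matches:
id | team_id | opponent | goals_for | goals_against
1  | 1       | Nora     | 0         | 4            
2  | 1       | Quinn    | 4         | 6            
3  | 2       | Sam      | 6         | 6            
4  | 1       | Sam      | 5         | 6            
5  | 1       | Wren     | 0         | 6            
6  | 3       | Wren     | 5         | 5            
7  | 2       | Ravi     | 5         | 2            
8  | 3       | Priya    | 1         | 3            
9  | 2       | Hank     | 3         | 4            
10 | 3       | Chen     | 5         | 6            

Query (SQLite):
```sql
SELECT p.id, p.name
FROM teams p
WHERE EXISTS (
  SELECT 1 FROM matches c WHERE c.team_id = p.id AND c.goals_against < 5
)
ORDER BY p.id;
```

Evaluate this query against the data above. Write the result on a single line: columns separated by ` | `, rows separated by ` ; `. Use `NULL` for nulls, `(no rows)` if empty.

For each teams row, check whether any matches with matching team_id has goals_against < 5.
Keep rows where that is true.

1 | Chip ; 2 | Sensor ; 3 | Bolt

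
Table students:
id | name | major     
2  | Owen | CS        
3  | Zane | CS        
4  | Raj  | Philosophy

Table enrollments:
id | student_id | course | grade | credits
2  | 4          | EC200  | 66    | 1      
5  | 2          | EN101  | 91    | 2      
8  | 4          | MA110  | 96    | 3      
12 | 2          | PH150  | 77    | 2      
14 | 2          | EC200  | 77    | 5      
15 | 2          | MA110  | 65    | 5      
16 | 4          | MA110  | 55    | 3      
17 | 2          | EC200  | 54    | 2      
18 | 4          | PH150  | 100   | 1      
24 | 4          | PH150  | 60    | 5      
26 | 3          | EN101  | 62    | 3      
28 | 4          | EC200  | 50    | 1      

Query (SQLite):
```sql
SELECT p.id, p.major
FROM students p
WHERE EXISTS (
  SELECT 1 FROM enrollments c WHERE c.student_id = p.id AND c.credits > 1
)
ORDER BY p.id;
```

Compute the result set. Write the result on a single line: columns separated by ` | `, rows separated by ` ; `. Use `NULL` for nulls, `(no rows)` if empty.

2 | CS ; 3 | CS ; 4 | Philosophy

For each students row, check whether any enrollments with matching student_id has credits > 1.
Keep rows where that is true.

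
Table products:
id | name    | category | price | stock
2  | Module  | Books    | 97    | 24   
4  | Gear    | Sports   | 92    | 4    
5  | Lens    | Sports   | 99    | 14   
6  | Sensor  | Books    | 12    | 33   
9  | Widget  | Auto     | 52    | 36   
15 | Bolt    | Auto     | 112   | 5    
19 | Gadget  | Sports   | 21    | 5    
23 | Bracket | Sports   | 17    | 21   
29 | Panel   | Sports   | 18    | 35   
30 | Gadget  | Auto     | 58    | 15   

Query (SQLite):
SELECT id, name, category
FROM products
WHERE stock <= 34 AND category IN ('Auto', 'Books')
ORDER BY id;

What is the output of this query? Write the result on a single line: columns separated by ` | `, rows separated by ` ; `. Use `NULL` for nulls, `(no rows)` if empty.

stock <= 34: ids {2, 4, 5, 6, 15, 19, 23, 30}
category IN ('Auto', 'Books'): ids {2, 6, 9, 15, 30}
Combine with AND.

2 | Module | Books ; 6 | Sensor | Books ; 15 | Bolt | Auto ; 30 | Gadget | Auto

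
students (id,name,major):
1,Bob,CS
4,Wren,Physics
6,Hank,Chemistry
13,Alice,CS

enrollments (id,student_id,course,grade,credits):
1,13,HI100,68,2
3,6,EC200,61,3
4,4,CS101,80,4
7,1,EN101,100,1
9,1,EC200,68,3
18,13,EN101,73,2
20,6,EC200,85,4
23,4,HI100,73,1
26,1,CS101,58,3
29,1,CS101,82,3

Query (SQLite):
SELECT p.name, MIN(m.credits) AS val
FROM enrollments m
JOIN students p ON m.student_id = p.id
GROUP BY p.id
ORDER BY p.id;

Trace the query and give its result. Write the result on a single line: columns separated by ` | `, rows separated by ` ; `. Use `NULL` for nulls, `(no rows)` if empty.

Bob | 1 ; Wren | 1 ; Hank | 3 ; Alice | 2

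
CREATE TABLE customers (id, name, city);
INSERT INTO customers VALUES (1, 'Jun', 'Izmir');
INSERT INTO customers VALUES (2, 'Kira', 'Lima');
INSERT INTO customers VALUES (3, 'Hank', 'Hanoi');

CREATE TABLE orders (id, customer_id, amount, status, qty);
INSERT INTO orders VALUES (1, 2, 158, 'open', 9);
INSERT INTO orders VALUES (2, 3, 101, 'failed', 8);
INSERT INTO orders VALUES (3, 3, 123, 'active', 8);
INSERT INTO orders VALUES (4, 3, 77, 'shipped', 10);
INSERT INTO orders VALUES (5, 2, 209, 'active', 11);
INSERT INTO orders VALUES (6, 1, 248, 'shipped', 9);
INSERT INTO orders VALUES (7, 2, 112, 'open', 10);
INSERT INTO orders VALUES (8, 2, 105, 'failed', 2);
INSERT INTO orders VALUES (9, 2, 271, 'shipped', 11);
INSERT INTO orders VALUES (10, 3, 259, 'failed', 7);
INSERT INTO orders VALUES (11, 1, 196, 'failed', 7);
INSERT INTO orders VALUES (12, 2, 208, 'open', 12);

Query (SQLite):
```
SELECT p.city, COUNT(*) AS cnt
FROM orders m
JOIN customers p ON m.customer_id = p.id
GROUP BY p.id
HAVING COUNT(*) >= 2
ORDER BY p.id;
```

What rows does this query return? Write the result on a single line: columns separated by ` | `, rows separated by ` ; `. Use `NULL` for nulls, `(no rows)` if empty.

Join each orders row to its customers via customer_id.
Group joined rows by customers.id; compute COUNT(*) per group.
HAVING: keep groups with count ≥ 2.
  1: ids {6, 11} → COUNT(*)=2
  2: ids {1, 5, 7, 8, 9, 12} → COUNT(*)=6
  3: ids {2, 3, 4, 10} → COUNT(*)=4

Izmir | 2 ; Lima | 6 ; Hanoi | 4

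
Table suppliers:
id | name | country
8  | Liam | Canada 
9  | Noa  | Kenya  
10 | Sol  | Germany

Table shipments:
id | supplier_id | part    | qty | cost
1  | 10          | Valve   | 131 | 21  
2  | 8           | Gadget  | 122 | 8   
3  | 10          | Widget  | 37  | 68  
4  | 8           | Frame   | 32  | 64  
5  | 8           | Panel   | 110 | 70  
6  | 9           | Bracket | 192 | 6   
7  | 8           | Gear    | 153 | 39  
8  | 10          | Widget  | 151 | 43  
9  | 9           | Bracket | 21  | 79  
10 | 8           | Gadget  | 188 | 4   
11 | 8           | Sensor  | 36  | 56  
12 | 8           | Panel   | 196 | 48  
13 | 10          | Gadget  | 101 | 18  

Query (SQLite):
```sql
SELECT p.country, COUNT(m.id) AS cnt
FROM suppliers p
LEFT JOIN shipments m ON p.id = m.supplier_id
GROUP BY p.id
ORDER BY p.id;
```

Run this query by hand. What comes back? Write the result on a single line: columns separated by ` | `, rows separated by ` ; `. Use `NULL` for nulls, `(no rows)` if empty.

LEFT JOIN keeps every suppliers row; unmatched ones get NULL for shipments columns.
Group by suppliers.id and compute COUNT(m.id). COUNT(col) of an all-NULL group is 0.
  8: ids {2, 4, 5, 7, 10, 11, 12} → COUNT(m.id)=7
  9: ids {6, 9} → COUNT(m.id)=2
  10: ids {1, 3, 8, 13} → COUNT(m.id)=4

Canada | 7 ; Kenya | 2 ; Germany | 4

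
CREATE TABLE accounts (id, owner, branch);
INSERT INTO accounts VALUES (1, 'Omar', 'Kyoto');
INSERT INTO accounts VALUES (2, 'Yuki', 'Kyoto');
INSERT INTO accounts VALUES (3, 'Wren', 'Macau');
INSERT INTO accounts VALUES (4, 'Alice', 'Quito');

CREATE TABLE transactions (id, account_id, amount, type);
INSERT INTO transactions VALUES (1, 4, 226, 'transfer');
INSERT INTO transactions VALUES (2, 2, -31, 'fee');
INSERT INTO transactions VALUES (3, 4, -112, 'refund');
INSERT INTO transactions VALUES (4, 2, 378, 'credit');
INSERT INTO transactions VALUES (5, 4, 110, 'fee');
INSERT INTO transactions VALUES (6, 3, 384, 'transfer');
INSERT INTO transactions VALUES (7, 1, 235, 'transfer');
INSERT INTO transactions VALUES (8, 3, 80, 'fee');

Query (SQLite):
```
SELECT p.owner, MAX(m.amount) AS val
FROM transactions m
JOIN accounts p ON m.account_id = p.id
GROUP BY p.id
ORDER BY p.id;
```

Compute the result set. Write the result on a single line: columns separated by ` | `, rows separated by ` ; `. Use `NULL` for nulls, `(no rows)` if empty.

Omar | 235 ; Yuki | 378 ; Wren | 384 ; Alice | 226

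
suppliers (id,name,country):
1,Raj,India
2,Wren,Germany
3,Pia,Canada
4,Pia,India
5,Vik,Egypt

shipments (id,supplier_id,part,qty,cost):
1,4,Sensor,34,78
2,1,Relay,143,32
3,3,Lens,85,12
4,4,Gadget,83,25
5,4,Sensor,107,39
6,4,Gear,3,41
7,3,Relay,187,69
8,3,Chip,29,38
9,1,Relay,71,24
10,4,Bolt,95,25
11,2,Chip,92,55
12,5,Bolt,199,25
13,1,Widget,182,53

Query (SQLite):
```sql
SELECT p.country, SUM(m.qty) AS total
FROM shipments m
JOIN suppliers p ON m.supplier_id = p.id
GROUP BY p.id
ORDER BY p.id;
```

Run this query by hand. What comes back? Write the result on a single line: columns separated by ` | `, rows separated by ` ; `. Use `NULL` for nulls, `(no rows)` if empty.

Join each shipments row to its suppliers via supplier_id.
Group joined rows by suppliers.id; compute SUM(m.qty) per group.
  1: ids {2, 9, 13} → SUM(m.qty)=396
  2: ids {11} → SUM(m.qty)=92
  3: ids {3, 7, 8} → SUM(m.qty)=301
  4: ids {1, 4, 5, 6, 10} → SUM(m.qty)=322
  5: ids {12} → SUM(m.qty)=199

India | 396 ; Germany | 92 ; Canada | 301 ; India | 322 ; Egypt | 199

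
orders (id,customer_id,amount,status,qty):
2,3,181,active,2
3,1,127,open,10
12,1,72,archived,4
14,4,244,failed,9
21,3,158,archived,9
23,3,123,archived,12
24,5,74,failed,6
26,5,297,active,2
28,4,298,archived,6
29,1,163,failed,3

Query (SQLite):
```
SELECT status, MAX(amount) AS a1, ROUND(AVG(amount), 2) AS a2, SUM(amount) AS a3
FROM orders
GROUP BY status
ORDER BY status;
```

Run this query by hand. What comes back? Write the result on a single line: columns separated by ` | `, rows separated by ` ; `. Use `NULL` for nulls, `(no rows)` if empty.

active | 297 | 239 | 478 ; archived | 298 | 162.75 | 651 ; failed | 244 | 160.33 | 481 ; open | 127 | 127 | 127

Group orders by status.
Per group compute: MAX(amount), ROUND(AVG(amount), 2), SUM(amount).
  active: ids {2, 26} → MAX(amount)=297, ROUND(AVG(amount), 2)=239, SUM(amount)=478
  archived: ids {12, 21, 23, 28} → MAX(amount)=298, ROUND(AVG(amount), 2)=162.75, SUM(amount)=651
  failed: ids {14, 24, 29} → MAX(amount)=244, ROUND(AVG(amount), 2)=160.33, SUM(amount)=481
  open: ids {3} → MAX(amount)=127, ROUND(AVG(amount), 2)=127, SUM(amount)=127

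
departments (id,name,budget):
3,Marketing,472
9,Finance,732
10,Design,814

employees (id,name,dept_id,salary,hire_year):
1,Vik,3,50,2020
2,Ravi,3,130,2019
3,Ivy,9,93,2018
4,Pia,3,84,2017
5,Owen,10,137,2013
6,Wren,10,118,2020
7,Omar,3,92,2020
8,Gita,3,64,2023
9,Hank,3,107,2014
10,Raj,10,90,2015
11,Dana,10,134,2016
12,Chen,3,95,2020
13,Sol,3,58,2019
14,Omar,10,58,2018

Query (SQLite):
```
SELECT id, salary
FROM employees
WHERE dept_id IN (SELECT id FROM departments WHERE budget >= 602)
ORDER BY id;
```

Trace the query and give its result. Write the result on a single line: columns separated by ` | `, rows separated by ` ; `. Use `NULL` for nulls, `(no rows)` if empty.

3 | 93 ; 5 | 137 ; 6 | 118 ; 10 | 90 ; 11 | 134 ; 14 | 58

Inner query: departments.id where budget >= 602.
Outer: keep employees rows whose dept_id is in that set.
Inner query → {9, 10}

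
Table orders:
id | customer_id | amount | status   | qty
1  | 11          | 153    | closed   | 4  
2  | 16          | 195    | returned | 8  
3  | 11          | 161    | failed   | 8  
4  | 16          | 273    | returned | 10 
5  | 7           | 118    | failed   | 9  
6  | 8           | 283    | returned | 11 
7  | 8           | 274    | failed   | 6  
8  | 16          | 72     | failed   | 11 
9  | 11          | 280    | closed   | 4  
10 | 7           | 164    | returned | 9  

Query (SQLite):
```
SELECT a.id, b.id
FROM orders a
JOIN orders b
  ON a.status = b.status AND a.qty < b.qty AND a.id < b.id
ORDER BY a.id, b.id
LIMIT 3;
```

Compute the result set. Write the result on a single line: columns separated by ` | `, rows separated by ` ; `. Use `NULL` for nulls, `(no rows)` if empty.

2 | 4 ; 2 | 6 ; 2 | 10

Pairs (a,b) with same status, a.qty < b.qty, a.id < b.id.
status groups: closed:{1,9} failed:{3,5,7,8} returned:{2,4,6,10}
Ordered by (a.id, b.id); first 3.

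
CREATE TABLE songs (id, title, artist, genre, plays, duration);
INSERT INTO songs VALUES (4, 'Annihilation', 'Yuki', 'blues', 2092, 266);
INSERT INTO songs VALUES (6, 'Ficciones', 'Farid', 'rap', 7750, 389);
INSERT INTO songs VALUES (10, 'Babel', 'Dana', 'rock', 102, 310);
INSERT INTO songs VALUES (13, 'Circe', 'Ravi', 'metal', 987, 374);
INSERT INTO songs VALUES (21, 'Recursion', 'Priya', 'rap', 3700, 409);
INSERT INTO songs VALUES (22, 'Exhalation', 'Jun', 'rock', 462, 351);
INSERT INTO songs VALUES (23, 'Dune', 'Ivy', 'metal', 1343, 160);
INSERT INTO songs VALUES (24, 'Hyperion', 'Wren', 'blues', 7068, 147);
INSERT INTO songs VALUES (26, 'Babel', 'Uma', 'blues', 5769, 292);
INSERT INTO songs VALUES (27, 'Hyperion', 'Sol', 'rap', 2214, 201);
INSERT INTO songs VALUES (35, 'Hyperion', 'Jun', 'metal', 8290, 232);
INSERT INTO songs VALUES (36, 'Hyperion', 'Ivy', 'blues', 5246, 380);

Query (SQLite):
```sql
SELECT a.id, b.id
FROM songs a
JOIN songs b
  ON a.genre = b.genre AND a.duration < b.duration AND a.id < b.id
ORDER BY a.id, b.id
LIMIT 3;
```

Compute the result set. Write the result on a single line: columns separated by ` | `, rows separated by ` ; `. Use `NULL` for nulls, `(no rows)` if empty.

4 | 26 ; 4 | 36 ; 6 | 21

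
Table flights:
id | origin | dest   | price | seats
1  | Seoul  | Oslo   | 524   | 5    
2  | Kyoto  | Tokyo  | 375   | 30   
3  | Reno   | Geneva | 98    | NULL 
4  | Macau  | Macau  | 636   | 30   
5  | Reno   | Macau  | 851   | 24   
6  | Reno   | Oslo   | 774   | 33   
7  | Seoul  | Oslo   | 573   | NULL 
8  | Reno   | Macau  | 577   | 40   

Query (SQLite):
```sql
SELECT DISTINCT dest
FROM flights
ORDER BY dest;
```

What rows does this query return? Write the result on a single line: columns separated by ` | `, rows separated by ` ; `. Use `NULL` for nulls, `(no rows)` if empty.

Geneva ; Macau ; Oslo ; Tokyo

Collect distinct dest values from flights.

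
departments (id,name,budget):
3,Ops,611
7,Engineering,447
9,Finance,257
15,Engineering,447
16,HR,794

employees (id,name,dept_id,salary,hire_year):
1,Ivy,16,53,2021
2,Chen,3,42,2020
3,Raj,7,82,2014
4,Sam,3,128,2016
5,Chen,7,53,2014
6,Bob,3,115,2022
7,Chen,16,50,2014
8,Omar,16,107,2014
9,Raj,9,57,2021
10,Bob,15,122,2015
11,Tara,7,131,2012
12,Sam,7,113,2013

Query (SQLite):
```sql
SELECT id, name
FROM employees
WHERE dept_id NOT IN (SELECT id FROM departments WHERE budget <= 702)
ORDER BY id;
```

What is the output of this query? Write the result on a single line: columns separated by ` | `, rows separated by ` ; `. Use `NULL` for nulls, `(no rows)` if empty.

1 | Ivy ; 7 | Chen ; 8 | Omar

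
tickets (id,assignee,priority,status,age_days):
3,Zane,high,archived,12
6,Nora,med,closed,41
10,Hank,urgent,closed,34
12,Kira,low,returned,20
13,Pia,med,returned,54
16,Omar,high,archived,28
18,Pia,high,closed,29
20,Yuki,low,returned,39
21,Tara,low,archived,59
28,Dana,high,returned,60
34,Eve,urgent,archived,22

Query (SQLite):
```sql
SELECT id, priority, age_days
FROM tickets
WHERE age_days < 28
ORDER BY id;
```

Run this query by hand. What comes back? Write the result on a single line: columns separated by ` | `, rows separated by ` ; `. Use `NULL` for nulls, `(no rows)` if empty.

age_days < 28: ids {3, 12, 34}

3 | high | 12 ; 12 | low | 20 ; 34 | urgent | 22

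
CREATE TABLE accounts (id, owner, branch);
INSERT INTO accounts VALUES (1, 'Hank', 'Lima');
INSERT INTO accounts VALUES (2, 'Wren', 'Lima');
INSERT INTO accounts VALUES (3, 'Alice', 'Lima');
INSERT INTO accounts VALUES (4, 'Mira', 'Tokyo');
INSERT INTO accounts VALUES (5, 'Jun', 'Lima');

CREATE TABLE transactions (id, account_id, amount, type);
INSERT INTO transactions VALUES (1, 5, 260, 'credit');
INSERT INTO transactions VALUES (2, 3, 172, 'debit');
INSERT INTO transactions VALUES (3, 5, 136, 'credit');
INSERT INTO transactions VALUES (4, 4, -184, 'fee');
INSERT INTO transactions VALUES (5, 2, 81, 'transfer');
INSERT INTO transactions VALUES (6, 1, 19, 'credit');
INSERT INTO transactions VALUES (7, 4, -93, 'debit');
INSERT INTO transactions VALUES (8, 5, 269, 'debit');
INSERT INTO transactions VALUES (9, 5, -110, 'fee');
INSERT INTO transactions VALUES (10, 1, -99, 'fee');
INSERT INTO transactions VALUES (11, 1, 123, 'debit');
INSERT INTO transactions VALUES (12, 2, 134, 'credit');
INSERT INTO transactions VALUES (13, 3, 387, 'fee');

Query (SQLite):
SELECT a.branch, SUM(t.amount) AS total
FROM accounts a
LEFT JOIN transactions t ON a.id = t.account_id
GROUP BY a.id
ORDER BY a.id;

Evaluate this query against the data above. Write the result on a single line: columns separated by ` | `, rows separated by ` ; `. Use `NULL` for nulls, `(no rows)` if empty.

Lima | 43 ; Lima | 215 ; Lima | 559 ; Tokyo | -277 ; Lima | 555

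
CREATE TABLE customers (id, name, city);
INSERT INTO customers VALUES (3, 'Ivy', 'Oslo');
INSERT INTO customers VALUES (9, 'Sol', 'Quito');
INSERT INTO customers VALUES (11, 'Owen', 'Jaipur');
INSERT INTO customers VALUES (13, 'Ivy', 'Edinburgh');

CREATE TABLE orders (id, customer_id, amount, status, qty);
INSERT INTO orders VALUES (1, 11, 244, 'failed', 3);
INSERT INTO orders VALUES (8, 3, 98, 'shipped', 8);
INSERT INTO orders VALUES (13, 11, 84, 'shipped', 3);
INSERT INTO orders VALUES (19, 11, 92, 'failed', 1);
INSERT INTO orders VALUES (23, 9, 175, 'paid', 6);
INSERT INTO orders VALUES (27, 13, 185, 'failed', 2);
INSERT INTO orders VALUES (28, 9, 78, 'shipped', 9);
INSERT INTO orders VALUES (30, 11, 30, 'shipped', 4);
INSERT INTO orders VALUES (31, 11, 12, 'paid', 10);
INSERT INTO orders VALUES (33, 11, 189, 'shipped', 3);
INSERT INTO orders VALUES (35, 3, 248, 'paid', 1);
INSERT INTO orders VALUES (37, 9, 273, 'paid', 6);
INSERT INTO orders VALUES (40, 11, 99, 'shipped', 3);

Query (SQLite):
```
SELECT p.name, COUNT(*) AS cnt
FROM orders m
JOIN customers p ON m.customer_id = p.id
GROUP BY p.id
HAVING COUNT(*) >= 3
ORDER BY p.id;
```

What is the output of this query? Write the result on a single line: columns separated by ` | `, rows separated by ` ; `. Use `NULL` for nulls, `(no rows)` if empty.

Sol | 3 ; Owen | 7

Join each orders row to its customers via customer_id.
Group joined rows by customers.id; compute COUNT(*) per group.
HAVING: keep groups with count ≥ 3.
  3: ids {8, 35} → COUNT(*)=2
  9: ids {23, 28, 37} → COUNT(*)=3
  11: ids {1, 13, 19, 30, 31, 33, 40} → COUNT(*)=7
  13: ids {27} → COUNT(*)=1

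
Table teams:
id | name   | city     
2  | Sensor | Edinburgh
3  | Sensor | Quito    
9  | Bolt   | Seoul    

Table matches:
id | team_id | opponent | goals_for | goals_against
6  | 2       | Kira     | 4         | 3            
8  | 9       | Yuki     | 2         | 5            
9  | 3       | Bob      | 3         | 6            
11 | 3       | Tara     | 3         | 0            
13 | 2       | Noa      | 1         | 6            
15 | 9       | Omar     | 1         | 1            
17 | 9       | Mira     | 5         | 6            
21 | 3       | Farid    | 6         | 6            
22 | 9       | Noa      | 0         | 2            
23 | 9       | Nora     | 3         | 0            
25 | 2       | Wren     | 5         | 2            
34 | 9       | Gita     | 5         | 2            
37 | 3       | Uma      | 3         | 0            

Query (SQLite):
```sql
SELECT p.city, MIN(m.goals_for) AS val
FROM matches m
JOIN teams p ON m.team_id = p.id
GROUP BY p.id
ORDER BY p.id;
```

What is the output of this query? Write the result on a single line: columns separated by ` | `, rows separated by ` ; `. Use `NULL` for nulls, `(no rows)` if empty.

Edinburgh | 1 ; Quito | 3 ; Seoul | 0

Join each matches row to its teams via team_id.
Group joined rows by teams.id; compute MIN(m.goals_for) per group.
  2: ids {6, 13, 25} → MIN(m.goals_for)=1
  3: ids {9, 11, 21, 37} → MIN(m.goals_for)=3
  9: ids {8, 15, 17, 22, 23, 34} → MIN(m.goals_for)=0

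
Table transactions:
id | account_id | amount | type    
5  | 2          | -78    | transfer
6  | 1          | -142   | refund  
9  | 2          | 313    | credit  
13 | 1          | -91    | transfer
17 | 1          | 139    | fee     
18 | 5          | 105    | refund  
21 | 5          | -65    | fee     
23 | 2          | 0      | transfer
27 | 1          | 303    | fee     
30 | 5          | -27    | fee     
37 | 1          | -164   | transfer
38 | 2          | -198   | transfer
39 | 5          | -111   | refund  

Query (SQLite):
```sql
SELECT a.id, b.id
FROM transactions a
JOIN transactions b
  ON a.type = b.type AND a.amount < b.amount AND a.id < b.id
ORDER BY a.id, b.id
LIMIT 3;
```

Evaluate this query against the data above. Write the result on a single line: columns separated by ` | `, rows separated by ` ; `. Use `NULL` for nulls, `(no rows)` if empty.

Pairs (a,b) with same type, a.amount < b.amount, a.id < b.id.
type groups: credit:{9} fee:{17,21,27,30} refund:{6,18,39} transfer:{5,13,23,37,38}
Ordered by (a.id, b.id); first 3.

5 | 23 ; 6 | 18 ; 6 | 39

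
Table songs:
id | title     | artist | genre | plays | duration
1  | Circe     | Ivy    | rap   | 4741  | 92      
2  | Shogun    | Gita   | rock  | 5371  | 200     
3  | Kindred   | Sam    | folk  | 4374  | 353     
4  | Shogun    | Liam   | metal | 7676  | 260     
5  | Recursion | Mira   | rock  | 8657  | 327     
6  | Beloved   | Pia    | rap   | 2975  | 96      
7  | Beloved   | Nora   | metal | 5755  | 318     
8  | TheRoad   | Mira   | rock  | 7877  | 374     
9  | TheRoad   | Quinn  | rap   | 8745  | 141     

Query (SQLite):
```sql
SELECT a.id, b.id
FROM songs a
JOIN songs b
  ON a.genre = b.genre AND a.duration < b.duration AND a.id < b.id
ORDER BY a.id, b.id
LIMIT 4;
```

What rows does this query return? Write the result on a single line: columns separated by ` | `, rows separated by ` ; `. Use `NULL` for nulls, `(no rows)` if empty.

Pairs (a,b) with same genre, a.duration < b.duration, a.id < b.id.
genre groups: folk:{3} metal:{4,7} rap:{1,6,9} rock:{2,5,8}
Ordered by (a.id, b.id); first 4.

1 | 6 ; 1 | 9 ; 2 | 5 ; 2 | 8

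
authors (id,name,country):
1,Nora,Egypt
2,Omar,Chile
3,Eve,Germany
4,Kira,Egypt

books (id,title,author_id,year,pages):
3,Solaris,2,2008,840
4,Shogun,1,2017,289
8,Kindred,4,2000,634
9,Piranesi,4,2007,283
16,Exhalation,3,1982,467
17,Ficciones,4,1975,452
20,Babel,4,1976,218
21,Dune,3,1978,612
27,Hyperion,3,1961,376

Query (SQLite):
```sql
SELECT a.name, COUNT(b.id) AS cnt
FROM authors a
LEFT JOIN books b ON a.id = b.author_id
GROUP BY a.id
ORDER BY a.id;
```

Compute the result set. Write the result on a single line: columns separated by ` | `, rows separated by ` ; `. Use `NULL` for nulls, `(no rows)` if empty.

LEFT JOIN keeps every authors row; unmatched ones get NULL for books columns.
Group by authors.id and compute COUNT(b.id). COUNT(col) of an all-NULL group is 0.
  1: ids {4} → COUNT(b.id)=1
  2: ids {3} → COUNT(b.id)=1
  3: ids {16, 21, 27} → COUNT(b.id)=3
  4: ids {8, 9, 17, 20} → COUNT(b.id)=4

Nora | 1 ; Omar | 1 ; Eve | 3 ; Kira | 4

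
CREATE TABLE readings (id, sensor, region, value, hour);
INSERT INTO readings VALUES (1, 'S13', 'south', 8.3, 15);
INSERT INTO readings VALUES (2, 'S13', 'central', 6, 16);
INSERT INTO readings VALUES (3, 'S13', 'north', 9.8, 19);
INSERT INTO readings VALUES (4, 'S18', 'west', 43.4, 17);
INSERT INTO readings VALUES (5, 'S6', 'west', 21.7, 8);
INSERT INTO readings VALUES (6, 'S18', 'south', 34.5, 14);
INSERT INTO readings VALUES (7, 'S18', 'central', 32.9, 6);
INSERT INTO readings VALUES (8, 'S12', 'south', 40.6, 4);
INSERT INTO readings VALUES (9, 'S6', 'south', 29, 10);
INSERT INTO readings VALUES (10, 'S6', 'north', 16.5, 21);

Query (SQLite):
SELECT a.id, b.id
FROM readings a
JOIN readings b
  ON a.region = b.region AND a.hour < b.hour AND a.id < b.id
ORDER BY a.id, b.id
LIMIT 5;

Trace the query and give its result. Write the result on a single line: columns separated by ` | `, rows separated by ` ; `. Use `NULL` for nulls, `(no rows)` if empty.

Pairs (a,b) with same region, a.hour < b.hour, a.id < b.id.
region groups: central:{2,7} north:{3,10} south:{1,6,8,9} west:{4,5}
Ordered by (a.id, b.id); first 5.

3 | 10 ; 8 | 9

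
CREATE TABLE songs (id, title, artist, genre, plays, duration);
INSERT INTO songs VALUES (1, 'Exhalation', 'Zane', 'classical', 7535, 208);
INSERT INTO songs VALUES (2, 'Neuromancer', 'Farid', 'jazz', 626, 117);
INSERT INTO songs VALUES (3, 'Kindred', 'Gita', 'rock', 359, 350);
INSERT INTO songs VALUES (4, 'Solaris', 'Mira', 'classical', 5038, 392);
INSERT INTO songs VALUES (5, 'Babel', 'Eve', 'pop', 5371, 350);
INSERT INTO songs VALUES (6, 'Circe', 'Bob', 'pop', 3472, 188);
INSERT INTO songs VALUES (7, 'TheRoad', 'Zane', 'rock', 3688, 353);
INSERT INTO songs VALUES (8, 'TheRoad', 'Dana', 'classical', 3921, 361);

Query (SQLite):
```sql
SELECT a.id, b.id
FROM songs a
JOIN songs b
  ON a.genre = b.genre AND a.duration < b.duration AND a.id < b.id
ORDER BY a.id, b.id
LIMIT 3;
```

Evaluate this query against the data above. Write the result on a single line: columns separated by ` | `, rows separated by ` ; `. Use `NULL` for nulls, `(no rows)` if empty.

Pairs (a,b) with same genre, a.duration < b.duration, a.id < b.id.
genre groups: classical:{1,4,8} jazz:{2} pop:{5,6} rock:{3,7}
Ordered by (a.id, b.id); first 3.

1 | 4 ; 1 | 8 ; 3 | 7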